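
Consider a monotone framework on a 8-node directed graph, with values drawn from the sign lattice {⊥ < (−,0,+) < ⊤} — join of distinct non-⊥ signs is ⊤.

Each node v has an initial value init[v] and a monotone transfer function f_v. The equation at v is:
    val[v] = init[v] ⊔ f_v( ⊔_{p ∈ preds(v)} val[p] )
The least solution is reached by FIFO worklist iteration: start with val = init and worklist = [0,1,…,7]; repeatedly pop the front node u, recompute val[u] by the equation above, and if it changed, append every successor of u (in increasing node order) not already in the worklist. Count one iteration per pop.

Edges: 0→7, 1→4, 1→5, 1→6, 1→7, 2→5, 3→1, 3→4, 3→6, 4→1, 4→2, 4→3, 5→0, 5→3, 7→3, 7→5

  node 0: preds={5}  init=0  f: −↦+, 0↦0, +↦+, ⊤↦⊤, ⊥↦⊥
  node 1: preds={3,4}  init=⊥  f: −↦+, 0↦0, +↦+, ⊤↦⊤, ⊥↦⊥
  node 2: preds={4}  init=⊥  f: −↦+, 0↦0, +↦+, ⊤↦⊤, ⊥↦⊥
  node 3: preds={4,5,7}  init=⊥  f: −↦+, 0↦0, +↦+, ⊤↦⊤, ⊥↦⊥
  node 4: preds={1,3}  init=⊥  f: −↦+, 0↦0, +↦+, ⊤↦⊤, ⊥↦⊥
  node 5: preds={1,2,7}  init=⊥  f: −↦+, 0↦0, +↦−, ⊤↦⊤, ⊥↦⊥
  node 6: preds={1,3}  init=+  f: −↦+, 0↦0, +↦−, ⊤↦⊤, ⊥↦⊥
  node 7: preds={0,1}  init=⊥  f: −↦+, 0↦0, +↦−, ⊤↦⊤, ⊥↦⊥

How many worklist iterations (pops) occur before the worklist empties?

Worklist (20 pops):
  #1 pop 0: in=⊥ → 0 (no change)
  #2 pop 1: in=⊥ → ⊥ (no change)
  #3 pop 2: in=⊥ → ⊥ (no change)
  #4 pop 3: in=⊥ → ⊥ (no change)
  #5 pop 4: in=⊥ → ⊥ (no change)
  #6 pop 5: in=⊥ → ⊥ (no change)
  #7 pop 6: in=⊥ → + (no change)
  #8 pop 7: in=0 → 0 (was ⊥); enqueue [3,5]
  #9 pop 3: in=0 → 0 (was ⊥); enqueue [1,4,6]
  #10 pop 5: in=0 → 0 (was ⊥); enqueue [0,3]
  #11 pop 1: in=0 → 0 (was ⊥); enqueue [5,7]
  #12 pop 4: in=0 → 0 (was ⊥); enqueue [1,2]
  #13 pop 6: in=0 → ⊤ (was +); enqueue []
  #14 pop 0: in=0 → 0 (no change)
  #15 pop 3: in=0 → 0 (no change)
  #16 pop 5: in=0 → 0 (no change)
  #17 pop 7: in=0 → 0 (no change)
  #18 pop 1: in=0 → 0 (no change)
  #19 pop 2: in=0 → 0 (was ⊥); enqueue [5]
  #20 pop 5: in=0 → 0 (no change)

Fixpoint:
  val[0] = 0
  val[1] = 0
  val[2] = 0
  val[3] = 0
  val[4] = 0
  val[5] = 0
  val[6] = ⊤
  val[7] = 0

20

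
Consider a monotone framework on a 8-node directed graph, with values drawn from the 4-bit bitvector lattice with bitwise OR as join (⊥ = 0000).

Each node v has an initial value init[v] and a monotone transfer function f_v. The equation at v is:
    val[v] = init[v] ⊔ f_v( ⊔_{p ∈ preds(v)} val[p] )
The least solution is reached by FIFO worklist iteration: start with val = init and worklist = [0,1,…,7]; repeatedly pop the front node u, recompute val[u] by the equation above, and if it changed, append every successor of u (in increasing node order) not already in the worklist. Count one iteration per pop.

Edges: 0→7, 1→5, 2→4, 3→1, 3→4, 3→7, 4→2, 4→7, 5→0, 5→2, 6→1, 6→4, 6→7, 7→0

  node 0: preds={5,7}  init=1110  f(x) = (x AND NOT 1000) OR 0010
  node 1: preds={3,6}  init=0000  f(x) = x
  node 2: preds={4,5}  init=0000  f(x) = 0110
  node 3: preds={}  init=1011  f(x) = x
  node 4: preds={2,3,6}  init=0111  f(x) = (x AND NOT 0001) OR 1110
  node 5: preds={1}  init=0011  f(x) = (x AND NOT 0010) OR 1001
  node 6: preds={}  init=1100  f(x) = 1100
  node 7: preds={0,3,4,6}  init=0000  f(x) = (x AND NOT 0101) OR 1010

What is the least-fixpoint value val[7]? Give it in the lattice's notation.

1010

Iteration log — 10 steps:
  step 1. node 0  ⊔preds=0011  new=1111  old=1110  +wl: 
  step 2. node 1  ⊔preds=1111  new=1111  old=0000  +wl: 
  step 3. node 2  ⊔preds=0111  new=0110  old=0000  +wl: 
  step 4. node 3  ⊔preds=0000  new=1011  stable
  step 5. node 4  ⊔preds=1111  new=1111  old=0111  +wl: 2
  step 6. node 5  ⊔preds=1111  new=1111  old=0011  +wl: 0
  step 7. node 6  ⊔preds=0000  new=1100  stable
  step 8. node 7  ⊔preds=1111  new=1010  old=0000  +wl: 
  step 9. node 2  ⊔preds=1111  new=0110  stable
  step 10. node 0  ⊔preds=1111  new=1111  stable

Least fixpoint reached:
  node 0: 1111
  node 1: 1111
  node 2: 0110
  node 3: 1011
  node 4: 1111
  node 5: 1111
  node 6: 1100
  node 7: 1010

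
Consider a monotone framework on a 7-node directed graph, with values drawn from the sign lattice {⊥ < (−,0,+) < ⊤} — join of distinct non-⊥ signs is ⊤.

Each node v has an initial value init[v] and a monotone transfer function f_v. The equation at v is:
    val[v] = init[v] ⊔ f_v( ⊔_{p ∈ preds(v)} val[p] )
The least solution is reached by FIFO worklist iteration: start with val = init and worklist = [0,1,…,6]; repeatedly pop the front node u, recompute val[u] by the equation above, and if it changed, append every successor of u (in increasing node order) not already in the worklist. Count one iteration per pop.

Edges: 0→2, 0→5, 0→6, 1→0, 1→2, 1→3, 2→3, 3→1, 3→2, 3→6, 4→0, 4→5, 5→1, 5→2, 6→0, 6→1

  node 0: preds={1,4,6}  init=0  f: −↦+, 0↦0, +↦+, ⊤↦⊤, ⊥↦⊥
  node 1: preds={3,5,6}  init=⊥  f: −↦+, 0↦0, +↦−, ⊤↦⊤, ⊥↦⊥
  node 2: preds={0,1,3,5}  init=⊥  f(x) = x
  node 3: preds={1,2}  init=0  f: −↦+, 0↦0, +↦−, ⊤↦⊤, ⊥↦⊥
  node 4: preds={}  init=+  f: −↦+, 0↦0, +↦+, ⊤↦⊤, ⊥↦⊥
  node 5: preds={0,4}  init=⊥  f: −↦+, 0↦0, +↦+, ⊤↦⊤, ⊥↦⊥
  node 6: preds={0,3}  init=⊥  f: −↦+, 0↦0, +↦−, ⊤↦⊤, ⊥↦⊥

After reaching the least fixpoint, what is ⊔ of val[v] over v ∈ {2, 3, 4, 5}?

Worklist (12 pops):
  #1 pop 0: in=+ → ⊤ (was 0); enqueue []
  #2 pop 1: in=0 → 0 (was ⊥); enqueue [0]
  #3 pop 2: in=⊤ → ⊤ (was ⊥); enqueue []
  #4 pop 3: in=⊤ → ⊤ (was 0); enqueue [1,2]
  #5 pop 4: in=⊥ → + (no change)
  #6 pop 5: in=⊤ → ⊤ (was ⊥); enqueue []
  #7 pop 6: in=⊤ → ⊤ (was ⊥); enqueue []
  #8 pop 0: in=⊤ → ⊤ (no change)
  #9 pop 1: in=⊤ → ⊤ (was 0); enqueue [0,3]
  #10 pop 2: in=⊤ → ⊤ (no change)
  #11 pop 0: in=⊤ → ⊤ (no change)
  #12 pop 3: in=⊤ → ⊤ (no change)

Fixpoint:
  val[0] = ⊤
  val[1] = ⊤
  val[2] = ⊤
  val[3] = ⊤
  val[4] = +
  val[5] = ⊤
  val[6] = ⊤

⊤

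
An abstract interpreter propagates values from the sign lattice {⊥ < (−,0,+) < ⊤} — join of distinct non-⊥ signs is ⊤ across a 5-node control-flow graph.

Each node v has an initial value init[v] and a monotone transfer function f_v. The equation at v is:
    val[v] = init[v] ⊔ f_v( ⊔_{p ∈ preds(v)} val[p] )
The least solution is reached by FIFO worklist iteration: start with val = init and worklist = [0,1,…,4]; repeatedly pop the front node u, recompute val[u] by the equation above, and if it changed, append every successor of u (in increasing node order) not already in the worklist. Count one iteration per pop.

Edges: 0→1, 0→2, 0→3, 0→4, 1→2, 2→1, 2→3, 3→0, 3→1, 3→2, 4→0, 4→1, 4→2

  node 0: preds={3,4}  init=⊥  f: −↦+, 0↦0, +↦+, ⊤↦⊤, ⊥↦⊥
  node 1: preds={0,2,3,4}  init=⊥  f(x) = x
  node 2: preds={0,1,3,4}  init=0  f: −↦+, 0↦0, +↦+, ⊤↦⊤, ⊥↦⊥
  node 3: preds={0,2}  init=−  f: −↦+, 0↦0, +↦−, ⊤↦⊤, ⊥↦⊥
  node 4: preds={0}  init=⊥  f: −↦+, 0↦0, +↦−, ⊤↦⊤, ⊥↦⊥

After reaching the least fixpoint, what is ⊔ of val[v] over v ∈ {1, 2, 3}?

Worklist (14 pops):
  #1 pop 0: in=− → + (was ⊥); enqueue []
  #2 pop 1: in=⊤ → ⊤ (was ⊥); enqueue []
  #3 pop 2: in=⊤ → ⊤ (was 0); enqueue [1]
  #4 pop 3: in=⊤ → ⊤ (was −); enqueue [0,2]
  #5 pop 4: in=+ → − (was ⊥); enqueue []
  #6 pop 1: in=⊤ → ⊤ (no change)
  #7 pop 0: in=⊤ → ⊤ (was +); enqueue [1,3,4]
  #8 pop 2: in=⊤ → ⊤ (no change)
  #9 pop 1: in=⊤ → ⊤ (no change)
  #10 pop 3: in=⊤ → ⊤ (no change)
  #11 pop 4: in=⊤ → ⊤ (was −); enqueue [0,1,2]
  #12 pop 0: in=⊤ → ⊤ (no change)
  #13 pop 1: in=⊤ → ⊤ (no change)
  #14 pop 2: in=⊤ → ⊤ (no change)

Fixpoint:
  val[0] = ⊤
  val[1] = ⊤
  val[2] = ⊤
  val[3] = ⊤
  val[4] = ⊤

⊤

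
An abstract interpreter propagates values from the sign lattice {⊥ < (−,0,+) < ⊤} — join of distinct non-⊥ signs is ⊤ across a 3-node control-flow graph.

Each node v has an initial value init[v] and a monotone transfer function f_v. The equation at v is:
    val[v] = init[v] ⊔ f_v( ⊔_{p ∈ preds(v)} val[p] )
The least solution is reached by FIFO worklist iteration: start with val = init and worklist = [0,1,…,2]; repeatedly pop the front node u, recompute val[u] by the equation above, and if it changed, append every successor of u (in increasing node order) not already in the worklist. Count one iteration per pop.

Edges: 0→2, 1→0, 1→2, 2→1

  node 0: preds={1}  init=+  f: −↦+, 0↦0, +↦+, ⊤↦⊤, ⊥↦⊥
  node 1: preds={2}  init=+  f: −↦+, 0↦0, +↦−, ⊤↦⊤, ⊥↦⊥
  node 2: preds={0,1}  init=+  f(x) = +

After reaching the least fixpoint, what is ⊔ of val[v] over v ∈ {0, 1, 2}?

Trace (5 dequeues):
  [1] u=0 | in + | out + | ==
  [2] u=1 | in + | out ⊤ | prev + | push {0}
  [3] u=2 | in ⊤ | out + | ==
  [4] u=0 | in ⊤ | out ⊤ | prev + | push {2}
  [5] u=2 | in ⊤ | out + | ==

Converged values:
  [0] ⊤
  [1] ⊤
  [2] +

⊤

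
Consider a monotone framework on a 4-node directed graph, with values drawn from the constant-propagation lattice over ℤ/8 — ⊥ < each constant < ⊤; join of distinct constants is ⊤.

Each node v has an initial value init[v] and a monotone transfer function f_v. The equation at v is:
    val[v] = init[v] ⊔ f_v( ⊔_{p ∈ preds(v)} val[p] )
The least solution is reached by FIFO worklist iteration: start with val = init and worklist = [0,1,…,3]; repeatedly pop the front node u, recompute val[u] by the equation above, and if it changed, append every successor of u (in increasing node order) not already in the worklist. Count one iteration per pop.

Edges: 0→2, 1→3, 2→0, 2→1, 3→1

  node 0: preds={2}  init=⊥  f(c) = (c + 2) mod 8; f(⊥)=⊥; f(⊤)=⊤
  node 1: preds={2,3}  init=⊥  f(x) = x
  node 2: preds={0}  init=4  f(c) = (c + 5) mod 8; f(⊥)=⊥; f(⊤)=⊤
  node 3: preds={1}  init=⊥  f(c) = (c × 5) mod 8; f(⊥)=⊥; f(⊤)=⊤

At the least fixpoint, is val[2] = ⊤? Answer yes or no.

Trace (9 dequeues):
  [1] u=0 | in 4 | out 6 | prev ⊥ | push {}
  [2] u=1 | in 4 | out 4 | prev ⊥ | push {}
  [3] u=2 | in 6 | out ⊤ | prev 4 | push {0,1}
  [4] u=3 | in 4 | out 4 | prev ⊥ | push {}
  [5] u=0 | in ⊤ | out ⊤ | prev 6 | push {2}
  [6] u=1 | in ⊤ | out ⊤ | prev 4 | push {3}
  [7] u=2 | in ⊤ | out ⊤ | ==
  [8] u=3 | in ⊤ | out ⊤ | prev 4 | push {1}
  [9] u=1 | in ⊤ | out ⊤ | ==

Converged values:
  [0] ⊤
  [1] ⊤
  [2] ⊤
  [3] ⊤

yes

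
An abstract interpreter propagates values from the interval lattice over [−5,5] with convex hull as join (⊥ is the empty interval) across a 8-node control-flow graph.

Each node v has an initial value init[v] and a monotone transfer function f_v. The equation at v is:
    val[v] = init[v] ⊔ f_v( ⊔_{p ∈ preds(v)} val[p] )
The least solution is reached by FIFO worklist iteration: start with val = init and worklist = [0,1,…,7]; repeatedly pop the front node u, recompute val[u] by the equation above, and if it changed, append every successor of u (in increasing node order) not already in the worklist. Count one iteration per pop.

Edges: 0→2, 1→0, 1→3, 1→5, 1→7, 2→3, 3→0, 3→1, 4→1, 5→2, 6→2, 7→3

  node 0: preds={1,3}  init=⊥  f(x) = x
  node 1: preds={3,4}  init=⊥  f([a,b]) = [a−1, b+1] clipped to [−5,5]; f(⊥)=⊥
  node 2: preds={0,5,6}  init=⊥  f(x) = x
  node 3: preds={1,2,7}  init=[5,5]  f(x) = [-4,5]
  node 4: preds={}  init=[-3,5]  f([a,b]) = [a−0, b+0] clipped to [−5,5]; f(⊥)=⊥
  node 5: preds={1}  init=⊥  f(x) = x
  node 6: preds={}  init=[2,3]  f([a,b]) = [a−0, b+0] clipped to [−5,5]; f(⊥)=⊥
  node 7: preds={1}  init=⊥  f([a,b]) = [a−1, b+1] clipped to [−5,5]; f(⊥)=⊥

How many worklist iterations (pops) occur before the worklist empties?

Iteration log — 17 steps:
  step 1. node 0  ⊔preds=[5,5]  new=[5,5]  old=⊥  +wl: 
  step 2. node 1  ⊔preds=[-3,5]  new=[-4,5]  old=⊥  +wl: 0
  step 3. node 2  ⊔preds=[2,5]  new=[2,5]  old=⊥  +wl: 
  step 4. node 3  ⊔preds=[-4,5]  new=[-4,5]  old=[5,5]  +wl: 1
  step 5. node 4  ⊔preds=⊥  new=[-3,5]  stable
  step 6. node 5  ⊔preds=[-4,5]  new=[-4,5]  old=⊥  +wl: 2
  step 7. node 6  ⊔preds=⊥  new=[2,3]  stable
  step 8. node 7  ⊔preds=[-4,5]  new=[-5,5]  old=⊥  +wl: 3
  step 9. node 0  ⊔preds=[-4,5]  new=[-4,5]  old=[5,5]  +wl: 
  step 10. node 1  ⊔preds=[-4,5]  new=[-5,5]  old=[-4,5]  +wl: 0,5,7
  step 11. node 2  ⊔preds=[-4,5]  new=[-4,5]  old=[2,5]  +wl: 
  step 12. node 3  ⊔preds=[-5,5]  new=[-4,5]  stable
  step 13. node 0  ⊔preds=[-5,5]  new=[-5,5]  old=[-4,5]  +wl: 2
  step 14. node 5  ⊔preds=[-5,5]  new=[-5,5]  old=[-4,5]  +wl: 
  step 15. node 7  ⊔preds=[-5,5]  new=[-5,5]  stable
  step 16. node 2  ⊔preds=[-5,5]  new=[-5,5]  old=[-4,5]  +wl: 3
  step 17. node 3  ⊔preds=[-5,5]  new=[-4,5]  stable

Least fixpoint reached:
  node 0: [-5,5]
  node 1: [-5,5]
  node 2: [-5,5]
  node 3: [-4,5]
  node 4: [-3,5]
  node 5: [-5,5]
  node 6: [2,3]
  node 7: [-5,5]

17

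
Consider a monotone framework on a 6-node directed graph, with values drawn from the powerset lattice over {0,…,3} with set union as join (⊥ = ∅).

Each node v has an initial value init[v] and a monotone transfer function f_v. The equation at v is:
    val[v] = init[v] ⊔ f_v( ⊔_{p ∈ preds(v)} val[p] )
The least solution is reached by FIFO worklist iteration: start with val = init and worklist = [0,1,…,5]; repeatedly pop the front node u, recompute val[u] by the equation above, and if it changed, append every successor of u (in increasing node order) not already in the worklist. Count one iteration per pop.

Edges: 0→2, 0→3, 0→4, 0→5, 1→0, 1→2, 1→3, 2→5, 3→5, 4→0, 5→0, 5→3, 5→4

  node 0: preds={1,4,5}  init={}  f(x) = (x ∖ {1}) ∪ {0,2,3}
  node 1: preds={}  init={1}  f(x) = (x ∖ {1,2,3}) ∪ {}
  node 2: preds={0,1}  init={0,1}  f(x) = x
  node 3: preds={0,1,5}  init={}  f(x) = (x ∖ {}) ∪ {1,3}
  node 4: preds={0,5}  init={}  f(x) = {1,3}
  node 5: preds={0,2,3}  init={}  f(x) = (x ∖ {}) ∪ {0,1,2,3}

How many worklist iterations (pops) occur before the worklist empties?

9

Iteration log — 9 steps:
  step 1. node 0  ⊔preds={1}  new={0,2,3}  old={}  +wl: 
  step 2. node 1  ⊔preds={}  new={1}  stable
  step 3. node 2  ⊔preds={0,1,2,3}  new={0,1,2,3}  old={0,1}  +wl: 
  step 4. node 3  ⊔preds={0,1,2,3}  new={0,1,2,3}  old={}  +wl: 
  step 5. node 4  ⊔preds={0,2,3}  new={1,3}  old={}  +wl: 0
  step 6. node 5  ⊔preds={0,1,2,3}  new={0,1,2,3}  old={}  +wl: 3,4
  step 7. node 0  ⊔preds={0,1,2,3}  new={0,2,3}  stable
  step 8. node 3  ⊔preds={0,1,2,3}  new={0,1,2,3}  stable
  step 9. node 4  ⊔preds={0,1,2,3}  new={1,3}  stable

Least fixpoint reached:
  node 0: {0,2,3}
  node 1: {1}
  node 2: {0,1,2,3}
  node 3: {0,1,2,3}
  node 4: {1,3}
  node 5: {0,1,2,3}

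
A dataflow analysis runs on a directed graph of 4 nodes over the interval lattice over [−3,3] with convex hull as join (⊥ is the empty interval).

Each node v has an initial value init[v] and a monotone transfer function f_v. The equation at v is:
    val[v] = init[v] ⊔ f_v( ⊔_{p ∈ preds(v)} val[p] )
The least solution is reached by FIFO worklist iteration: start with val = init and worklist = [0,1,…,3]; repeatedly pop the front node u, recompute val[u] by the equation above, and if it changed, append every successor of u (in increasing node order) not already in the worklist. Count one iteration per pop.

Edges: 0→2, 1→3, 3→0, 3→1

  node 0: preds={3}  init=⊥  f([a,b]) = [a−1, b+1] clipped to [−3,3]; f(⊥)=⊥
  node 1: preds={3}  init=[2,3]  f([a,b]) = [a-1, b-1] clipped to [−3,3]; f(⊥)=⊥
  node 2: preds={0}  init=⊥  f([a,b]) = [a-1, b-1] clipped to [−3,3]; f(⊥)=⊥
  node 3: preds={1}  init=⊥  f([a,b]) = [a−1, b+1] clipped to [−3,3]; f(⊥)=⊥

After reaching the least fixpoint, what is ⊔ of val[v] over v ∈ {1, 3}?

[-3,3]

Trace (16 dequeues):
  [1] u=0 | in ⊥ | out ⊥ | ==
  [2] u=1 | in ⊥ | out [2,3] | ==
  [3] u=2 | in ⊥ | out ⊥ | ==
  [4] u=3 | in [2,3] | out [1,3] | prev ⊥ | push {0,1}
  [5] u=0 | in [1,3] | out [0,3] | prev ⊥ | push {2}
  [6] u=1 | in [1,3] | out [0,3] | prev [2,3] | push {3}
  [7] u=2 | in [0,3] | out [-1,2] | prev ⊥ | push {}
  [8] u=3 | in [0,3] | out [-1,3] | prev [1,3] | push {0,1}
  [9] u=0 | in [-1,3] | out [-2,3] | prev [0,3] | push {2}
  [10] u=1 | in [-1,3] | out [-2,3] | prev [0,3] | push {3}
  [11] u=2 | in [-2,3] | out [-3,2] | prev [-1,2] | push {}
  [12] u=3 | in [-2,3] | out [-3,3] | prev [-1,3] | push {0,1}
  [13] u=0 | in [-3,3] | out [-3,3] | prev [-2,3] | push {2}
  [14] u=1 | in [-3,3] | out [-3,3] | prev [-2,3] | push {3}
  [15] u=2 | in [-3,3] | out [-3,2] | ==
  [16] u=3 | in [-3,3] | out [-3,3] | ==

Converged values:
  [0] [-3,3]
  [1] [-3,3]
  [2] [-3,2]
  [3] [-3,3]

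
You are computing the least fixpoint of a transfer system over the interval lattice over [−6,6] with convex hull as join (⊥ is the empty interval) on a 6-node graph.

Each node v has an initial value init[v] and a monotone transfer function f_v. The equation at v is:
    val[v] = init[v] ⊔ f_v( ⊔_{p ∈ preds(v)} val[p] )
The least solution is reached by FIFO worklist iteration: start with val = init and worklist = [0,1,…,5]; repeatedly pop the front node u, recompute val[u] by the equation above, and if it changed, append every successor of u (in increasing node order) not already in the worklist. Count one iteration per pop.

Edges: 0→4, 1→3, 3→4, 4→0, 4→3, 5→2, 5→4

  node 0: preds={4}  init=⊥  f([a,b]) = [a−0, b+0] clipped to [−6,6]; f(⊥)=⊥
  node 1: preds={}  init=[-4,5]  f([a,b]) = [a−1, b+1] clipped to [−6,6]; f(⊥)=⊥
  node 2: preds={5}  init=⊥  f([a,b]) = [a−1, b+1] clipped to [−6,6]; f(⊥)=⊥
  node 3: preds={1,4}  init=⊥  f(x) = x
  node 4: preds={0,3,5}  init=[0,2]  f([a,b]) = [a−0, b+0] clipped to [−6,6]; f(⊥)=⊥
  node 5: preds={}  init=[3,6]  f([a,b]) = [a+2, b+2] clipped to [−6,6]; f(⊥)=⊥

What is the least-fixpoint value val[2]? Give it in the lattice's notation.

Iteration log — 9 steps:
  step 1. node 0  ⊔preds=[0,2]  new=[0,2]  old=⊥  +wl: 
  step 2. node 1  ⊔preds=⊥  new=[-4,5]  stable
  step 3. node 2  ⊔preds=[3,6]  new=[2,6]  old=⊥  +wl: 
  step 4. node 3  ⊔preds=[-4,5]  new=[-4,5]  old=⊥  +wl: 
  step 5. node 4  ⊔preds=[-4,6]  new=[-4,6]  old=[0,2]  +wl: 0,3
  step 6. node 5  ⊔preds=⊥  new=[3,6]  stable
  step 7. node 0  ⊔preds=[-4,6]  new=[-4,6]  old=[0,2]  +wl: 4
  step 8. node 3  ⊔preds=[-4,6]  new=[-4,6]  old=[-4,5]  +wl: 
  step 9. node 4  ⊔preds=[-4,6]  new=[-4,6]  stable

Least fixpoint reached:
  node 0: [-4,6]
  node 1: [-4,5]
  node 2: [2,6]
  node 3: [-4,6]
  node 4: [-4,6]
  node 5: [3,6]

[2,6]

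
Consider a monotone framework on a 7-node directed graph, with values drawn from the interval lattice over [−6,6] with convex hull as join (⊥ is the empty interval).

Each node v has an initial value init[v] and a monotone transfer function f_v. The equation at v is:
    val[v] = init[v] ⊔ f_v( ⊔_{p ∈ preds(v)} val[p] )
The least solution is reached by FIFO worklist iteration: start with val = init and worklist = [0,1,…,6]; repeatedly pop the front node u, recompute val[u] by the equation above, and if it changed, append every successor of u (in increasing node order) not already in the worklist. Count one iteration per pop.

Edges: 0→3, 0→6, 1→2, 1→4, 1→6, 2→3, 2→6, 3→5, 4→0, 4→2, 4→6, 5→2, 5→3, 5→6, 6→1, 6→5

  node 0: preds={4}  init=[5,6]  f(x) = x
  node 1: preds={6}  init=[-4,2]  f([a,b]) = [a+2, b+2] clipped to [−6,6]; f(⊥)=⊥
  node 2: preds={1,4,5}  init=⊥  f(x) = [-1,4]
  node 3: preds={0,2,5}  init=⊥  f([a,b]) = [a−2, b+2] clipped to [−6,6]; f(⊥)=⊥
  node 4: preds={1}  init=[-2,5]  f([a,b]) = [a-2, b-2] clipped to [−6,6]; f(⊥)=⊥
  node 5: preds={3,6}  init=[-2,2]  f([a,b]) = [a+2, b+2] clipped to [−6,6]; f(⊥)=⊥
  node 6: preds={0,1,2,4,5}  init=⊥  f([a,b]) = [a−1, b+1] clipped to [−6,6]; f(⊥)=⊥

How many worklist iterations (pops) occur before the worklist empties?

Iteration log — 16 steps:
  step 1. node 0  ⊔preds=[-2,5]  new=[-2,6]  old=[5,6]  +wl: 
  step 2. node 1  ⊔preds=⊥  new=[-4,2]  stable
  step 3. node 2  ⊔preds=[-4,5]  new=[-1,4]  old=⊥  +wl: 
  step 4. node 3  ⊔preds=[-2,6]  new=[-4,6]  old=⊥  +wl: 
  step 5. node 4  ⊔preds=[-4,2]  new=[-6,5]  old=[-2,5]  +wl: 0,2
  step 6. node 5  ⊔preds=[-4,6]  new=[-2,6]  old=[-2,2]  +wl: 3
  step 7. node 6  ⊔preds=[-6,6]  new=[-6,6]  old=⊥  +wl: 1,5
  step 8. node 0  ⊔preds=[-6,5]  new=[-6,6]  old=[-2,6]  +wl: 6
  step 9. node 2  ⊔preds=[-6,6]  new=[-1,4]  stable
  step 10. node 3  ⊔preds=[-6,6]  new=[-6,6]  old=[-4,6]  +wl: 
  step 11. node 1  ⊔preds=[-6,6]  new=[-4,6]  old=[-4,2]  +wl: 2,4
  step 12. node 5  ⊔preds=[-6,6]  new=[-4,6]  old=[-2,6]  +wl: 3
  step 13. node 6  ⊔preds=[-6,6]  new=[-6,6]  stable
  step 14. node 2  ⊔preds=[-6,6]  new=[-1,4]  stable
  step 15. node 4  ⊔preds=[-4,6]  new=[-6,5]  stable
  step 16. node 3  ⊔preds=[-6,6]  new=[-6,6]  stable

Least fixpoint reached:
  node 0: [-6,6]
  node 1: [-4,6]
  node 2: [-1,4]
  node 3: [-6,6]
  node 4: [-6,5]
  node 5: [-4,6]
  node 6: [-6,6]

16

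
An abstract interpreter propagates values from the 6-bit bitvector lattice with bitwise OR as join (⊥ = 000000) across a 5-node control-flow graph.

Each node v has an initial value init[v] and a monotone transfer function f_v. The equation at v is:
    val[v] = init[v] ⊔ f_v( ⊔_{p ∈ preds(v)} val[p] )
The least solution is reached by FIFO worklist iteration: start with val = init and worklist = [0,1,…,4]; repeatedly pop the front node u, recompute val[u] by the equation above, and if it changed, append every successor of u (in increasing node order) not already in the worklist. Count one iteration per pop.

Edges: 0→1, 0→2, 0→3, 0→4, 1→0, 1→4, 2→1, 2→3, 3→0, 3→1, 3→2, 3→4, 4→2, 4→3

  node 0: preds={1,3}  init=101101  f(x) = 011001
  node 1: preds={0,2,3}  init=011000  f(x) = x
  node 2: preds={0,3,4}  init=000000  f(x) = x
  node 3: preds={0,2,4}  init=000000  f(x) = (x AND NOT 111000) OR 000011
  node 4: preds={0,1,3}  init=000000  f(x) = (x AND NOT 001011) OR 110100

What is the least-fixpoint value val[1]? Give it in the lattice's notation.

111111

Worklist (12 pops):
  #1 pop 0: in=011000 → 111101 (was 101101); enqueue []
  #2 pop 1: in=111101 → 111101 (was 011000); enqueue [0]
  #3 pop 2: in=111101 → 111101 (was 000000); enqueue [1]
  #4 pop 3: in=111101 → 000111 (was 000000); enqueue [2]
  #5 pop 4: in=111111 → 110100 (was 000000); enqueue [3]
  #6 pop 0: in=111111 → 111101 (no change)
  #7 pop 1: in=111111 → 111111 (was 111101); enqueue [0,4]
  #8 pop 2: in=111111 → 111111 (was 111101); enqueue [1]
  #9 pop 3: in=111111 → 000111 (no change)
  #10 pop 0: in=111111 → 111101 (no change)
  #11 pop 4: in=111111 → 110100 (no change)
  #12 pop 1: in=111111 → 111111 (no change)

Fixpoint:
  val[0] = 111101
  val[1] = 111111
  val[2] = 111111
  val[3] = 000111
  val[4] = 110100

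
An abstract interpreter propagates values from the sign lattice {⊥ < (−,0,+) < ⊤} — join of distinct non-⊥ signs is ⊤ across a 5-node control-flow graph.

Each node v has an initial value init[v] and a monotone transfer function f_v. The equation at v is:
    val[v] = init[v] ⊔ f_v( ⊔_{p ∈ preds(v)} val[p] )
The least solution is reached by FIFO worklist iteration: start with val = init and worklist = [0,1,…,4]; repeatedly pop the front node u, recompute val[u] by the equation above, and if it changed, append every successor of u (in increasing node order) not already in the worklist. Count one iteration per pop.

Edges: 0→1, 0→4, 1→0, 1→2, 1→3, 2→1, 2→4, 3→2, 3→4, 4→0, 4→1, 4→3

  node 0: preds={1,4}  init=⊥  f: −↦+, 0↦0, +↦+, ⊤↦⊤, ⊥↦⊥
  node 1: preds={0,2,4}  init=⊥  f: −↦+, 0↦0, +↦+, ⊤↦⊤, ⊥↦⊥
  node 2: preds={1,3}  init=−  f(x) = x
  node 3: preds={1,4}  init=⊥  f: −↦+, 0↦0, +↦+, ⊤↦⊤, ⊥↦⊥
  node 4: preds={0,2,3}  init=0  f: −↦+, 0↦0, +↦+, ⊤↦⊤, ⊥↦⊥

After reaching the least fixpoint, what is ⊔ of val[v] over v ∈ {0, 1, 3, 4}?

⊤

Worklist (10 pops):
  #1 pop 0: in=0 → 0 (was ⊥); enqueue []
  #2 pop 1: in=⊤ → ⊤ (was ⊥); enqueue [0]
  #3 pop 2: in=⊤ → ⊤ (was −); enqueue [1]
  #4 pop 3: in=⊤ → ⊤ (was ⊥); enqueue [2]
  #5 pop 4: in=⊤ → ⊤ (was 0); enqueue [3]
  #6 pop 0: in=⊤ → ⊤ (was 0); enqueue [4]
  #7 pop 1: in=⊤ → ⊤ (no change)
  #8 pop 2: in=⊤ → ⊤ (no change)
  #9 pop 3: in=⊤ → ⊤ (no change)
  #10 pop 4: in=⊤ → ⊤ (no change)

Fixpoint:
  val[0] = ⊤
  val[1] = ⊤
  val[2] = ⊤
  val[3] = ⊤
  val[4] = ⊤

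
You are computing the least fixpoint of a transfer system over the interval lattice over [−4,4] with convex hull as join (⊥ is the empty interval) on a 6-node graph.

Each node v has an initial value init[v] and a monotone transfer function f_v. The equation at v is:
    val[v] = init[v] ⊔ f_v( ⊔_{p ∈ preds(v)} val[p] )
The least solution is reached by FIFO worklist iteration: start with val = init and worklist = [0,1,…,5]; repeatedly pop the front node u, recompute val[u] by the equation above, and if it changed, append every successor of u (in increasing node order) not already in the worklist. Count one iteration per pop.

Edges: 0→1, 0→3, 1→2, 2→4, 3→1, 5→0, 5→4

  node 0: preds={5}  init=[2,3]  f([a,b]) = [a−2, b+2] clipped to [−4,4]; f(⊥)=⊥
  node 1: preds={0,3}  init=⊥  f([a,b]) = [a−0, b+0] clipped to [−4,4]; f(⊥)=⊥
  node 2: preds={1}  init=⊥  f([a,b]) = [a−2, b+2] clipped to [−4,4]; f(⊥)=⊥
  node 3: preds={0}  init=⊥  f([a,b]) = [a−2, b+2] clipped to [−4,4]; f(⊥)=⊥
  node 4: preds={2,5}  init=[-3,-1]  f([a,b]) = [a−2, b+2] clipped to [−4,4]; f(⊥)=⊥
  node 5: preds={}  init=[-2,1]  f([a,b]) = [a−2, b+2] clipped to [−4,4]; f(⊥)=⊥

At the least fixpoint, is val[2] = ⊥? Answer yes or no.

no

Worklist (8 pops):
  #1 pop 0: in=[-2,1] → [-4,3] (was [2,3]); enqueue []
  #2 pop 1: in=[-4,3] → [-4,3] (was ⊥); enqueue []
  #3 pop 2: in=[-4,3] → [-4,4] (was ⊥); enqueue []
  #4 pop 3: in=[-4,3] → [-4,4] (was ⊥); enqueue [1]
  #5 pop 4: in=[-4,4] → [-4,4] (was [-3,-1]); enqueue []
  #6 pop 5: in=⊥ → [-2,1] (no change)
  #7 pop 1: in=[-4,4] → [-4,4] (was [-4,3]); enqueue [2]
  #8 pop 2: in=[-4,4] → [-4,4] (no change)

Fixpoint:
  val[0] = [-4,3]
  val[1] = [-4,4]
  val[2] = [-4,4]
  val[3] = [-4,4]
  val[4] = [-4,4]
  val[5] = [-2,1]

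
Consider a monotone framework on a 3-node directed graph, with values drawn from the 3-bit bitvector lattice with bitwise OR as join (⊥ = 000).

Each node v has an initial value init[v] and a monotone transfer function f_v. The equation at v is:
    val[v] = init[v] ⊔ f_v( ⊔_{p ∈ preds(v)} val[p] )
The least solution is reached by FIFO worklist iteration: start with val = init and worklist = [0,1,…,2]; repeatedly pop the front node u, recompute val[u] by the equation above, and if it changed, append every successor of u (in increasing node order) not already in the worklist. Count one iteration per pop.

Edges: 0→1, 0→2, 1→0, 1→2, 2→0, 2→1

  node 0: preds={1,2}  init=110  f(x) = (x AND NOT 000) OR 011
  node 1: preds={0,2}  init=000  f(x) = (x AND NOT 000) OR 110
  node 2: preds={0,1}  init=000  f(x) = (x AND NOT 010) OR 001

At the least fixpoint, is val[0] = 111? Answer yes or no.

Trace (5 dequeues):
  [1] u=0 | in 000 | out 111 | prev 110 | push {}
  [2] u=1 | in 111 | out 111 | prev 000 | push {0}
  [3] u=2 | in 111 | out 101 | prev 000 | push {1}
  [4] u=0 | in 111 | out 111 | ==
  [5] u=1 | in 111 | out 111 | ==

Converged values:
  [0] 111
  [1] 111
  [2] 101

yes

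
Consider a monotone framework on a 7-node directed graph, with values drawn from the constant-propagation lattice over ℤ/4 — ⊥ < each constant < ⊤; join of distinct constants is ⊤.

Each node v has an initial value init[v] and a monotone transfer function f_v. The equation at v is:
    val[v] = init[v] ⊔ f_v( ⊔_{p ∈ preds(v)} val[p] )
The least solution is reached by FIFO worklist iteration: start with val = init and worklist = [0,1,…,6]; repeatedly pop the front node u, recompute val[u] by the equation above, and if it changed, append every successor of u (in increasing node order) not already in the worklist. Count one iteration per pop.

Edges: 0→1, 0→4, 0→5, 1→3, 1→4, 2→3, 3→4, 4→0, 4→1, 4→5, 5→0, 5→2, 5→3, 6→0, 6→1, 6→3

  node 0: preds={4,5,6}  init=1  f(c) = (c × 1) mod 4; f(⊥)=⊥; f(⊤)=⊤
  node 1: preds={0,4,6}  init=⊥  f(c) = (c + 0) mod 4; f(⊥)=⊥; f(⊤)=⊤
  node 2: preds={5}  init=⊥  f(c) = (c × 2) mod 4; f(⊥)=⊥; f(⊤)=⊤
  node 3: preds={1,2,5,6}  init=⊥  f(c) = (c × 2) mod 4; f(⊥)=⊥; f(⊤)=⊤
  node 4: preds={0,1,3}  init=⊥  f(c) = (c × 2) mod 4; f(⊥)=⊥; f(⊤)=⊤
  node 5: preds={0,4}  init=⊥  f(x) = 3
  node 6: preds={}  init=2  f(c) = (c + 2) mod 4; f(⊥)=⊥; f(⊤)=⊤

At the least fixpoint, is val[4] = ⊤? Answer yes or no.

Iteration log — 11 steps:
  step 1. node 0  ⊔preds=2  new=⊤  old=1  +wl: 
  step 2. node 1  ⊔preds=⊤  new=⊤  old=⊥  +wl: 
  step 3. node 2  ⊔preds=⊥  new=⊥  stable
  step 4. node 3  ⊔preds=⊤  new=⊤  old=⊥  +wl: 
  step 5. node 4  ⊔preds=⊤  new=⊤  old=⊥  +wl: 0,1
  step 6. node 5  ⊔preds=⊤  new=3  old=⊥  +wl: 2,3
  step 7. node 6  ⊔preds=⊥  new=2  stable
  step 8. node 0  ⊔preds=⊤  new=⊤  stable
  step 9. node 1  ⊔preds=⊤  new=⊤  stable
  step 10. node 2  ⊔preds=3  new=2  old=⊥  +wl: 
  step 11. node 3  ⊔preds=⊤  new=⊤  stable

Least fixpoint reached:
  node 0: ⊤
  node 1: ⊤
  node 2: 2
  node 3: ⊤
  node 4: ⊤
  node 5: 3
  node 6: 2

yes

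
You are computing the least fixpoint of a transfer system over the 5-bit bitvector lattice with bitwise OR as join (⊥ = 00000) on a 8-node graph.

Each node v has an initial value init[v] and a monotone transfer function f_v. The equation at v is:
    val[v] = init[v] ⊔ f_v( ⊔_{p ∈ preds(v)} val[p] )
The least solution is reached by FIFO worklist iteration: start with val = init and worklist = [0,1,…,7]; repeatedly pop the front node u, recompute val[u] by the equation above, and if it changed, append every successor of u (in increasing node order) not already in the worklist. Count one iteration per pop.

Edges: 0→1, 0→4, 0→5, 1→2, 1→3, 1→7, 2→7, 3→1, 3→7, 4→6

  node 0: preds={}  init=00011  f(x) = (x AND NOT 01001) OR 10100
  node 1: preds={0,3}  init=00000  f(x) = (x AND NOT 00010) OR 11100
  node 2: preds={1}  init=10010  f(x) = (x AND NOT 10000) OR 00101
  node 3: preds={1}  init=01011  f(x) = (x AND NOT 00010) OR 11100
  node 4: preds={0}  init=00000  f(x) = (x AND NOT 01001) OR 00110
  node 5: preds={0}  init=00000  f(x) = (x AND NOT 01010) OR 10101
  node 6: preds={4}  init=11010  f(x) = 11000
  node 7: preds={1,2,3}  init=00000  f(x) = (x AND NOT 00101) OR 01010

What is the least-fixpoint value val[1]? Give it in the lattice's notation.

11101

Trace (9 dequeues):
  [1] u=0 | in 00000 | out 10111 | prev 00011 | push {}
  [2] u=1 | in 11111 | out 11101 | prev 00000 | push {}
  [3] u=2 | in 11101 | out 11111 | prev 10010 | push {}
  [4] u=3 | in 11101 | out 11111 | prev 01011 | push {1}
  [5] u=4 | in 10111 | out 10110 | prev 00000 | push {}
  [6] u=5 | in 10111 | out 10101 | prev 00000 | push {}
  [7] u=6 | in 10110 | out 11010 | ==
  [8] u=7 | in 11111 | out 11010 | prev 00000 | push {}
  [9] u=1 | in 11111 | out 11101 | ==

Converged values:
  [0] 10111
  [1] 11101
  [2] 11111
  [3] 11111
  [4] 10110
  [5] 10101
  [6] 11010
  [7] 11010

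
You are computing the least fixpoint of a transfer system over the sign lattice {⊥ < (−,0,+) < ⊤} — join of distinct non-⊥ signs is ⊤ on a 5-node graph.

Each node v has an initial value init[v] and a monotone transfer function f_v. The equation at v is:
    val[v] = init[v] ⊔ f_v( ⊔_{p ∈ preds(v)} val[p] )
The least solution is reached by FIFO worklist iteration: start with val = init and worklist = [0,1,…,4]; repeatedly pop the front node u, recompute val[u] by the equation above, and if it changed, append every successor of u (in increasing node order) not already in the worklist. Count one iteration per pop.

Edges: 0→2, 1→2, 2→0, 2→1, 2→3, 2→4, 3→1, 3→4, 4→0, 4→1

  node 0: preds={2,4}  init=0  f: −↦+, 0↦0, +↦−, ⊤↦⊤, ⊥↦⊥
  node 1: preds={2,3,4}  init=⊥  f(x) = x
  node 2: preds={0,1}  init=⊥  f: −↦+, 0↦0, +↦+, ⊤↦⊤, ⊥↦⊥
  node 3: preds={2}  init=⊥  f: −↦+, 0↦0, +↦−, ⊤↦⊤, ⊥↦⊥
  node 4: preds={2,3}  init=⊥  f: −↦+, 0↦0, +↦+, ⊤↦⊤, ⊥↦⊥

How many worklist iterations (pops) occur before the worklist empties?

8

Iteration log — 8 steps:
  step 1. node 0  ⊔preds=⊥  new=0  stable
  step 2. node 1  ⊔preds=⊥  new=⊥  stable
  step 3. node 2  ⊔preds=0  new=0  old=⊥  +wl: 0,1
  step 4. node 3  ⊔preds=0  new=0  old=⊥  +wl: 
  step 5. node 4  ⊔preds=0  new=0  old=⊥  +wl: 
  step 6. node 0  ⊔preds=0  new=0  stable
  step 7. node 1  ⊔preds=0  new=0  old=⊥  +wl: 2
  step 8. node 2  ⊔preds=0  new=0  stable

Least fixpoint reached:
  node 0: 0
  node 1: 0
  node 2: 0
  node 3: 0
  node 4: 0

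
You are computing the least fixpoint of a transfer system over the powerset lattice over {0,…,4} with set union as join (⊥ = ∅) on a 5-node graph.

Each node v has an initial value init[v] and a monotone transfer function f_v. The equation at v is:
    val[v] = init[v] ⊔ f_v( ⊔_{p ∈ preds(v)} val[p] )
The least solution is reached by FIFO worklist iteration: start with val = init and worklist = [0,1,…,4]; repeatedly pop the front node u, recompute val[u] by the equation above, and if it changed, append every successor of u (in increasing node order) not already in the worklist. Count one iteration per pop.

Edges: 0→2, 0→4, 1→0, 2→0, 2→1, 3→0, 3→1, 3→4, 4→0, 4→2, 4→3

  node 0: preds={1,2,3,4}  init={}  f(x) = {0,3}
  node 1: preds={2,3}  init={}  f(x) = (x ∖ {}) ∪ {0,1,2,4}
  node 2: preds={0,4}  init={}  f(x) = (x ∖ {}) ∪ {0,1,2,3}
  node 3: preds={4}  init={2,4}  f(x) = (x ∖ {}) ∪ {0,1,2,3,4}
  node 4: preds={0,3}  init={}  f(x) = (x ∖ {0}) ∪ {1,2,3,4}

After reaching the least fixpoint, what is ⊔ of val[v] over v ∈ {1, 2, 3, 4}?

{0,1,2,3,4}

Worklist (11 pops):
  #1 pop 0: in={2,4} → {0,3} (was {}); enqueue []
  #2 pop 1: in={2,4} → {0,1,2,4} (was {}); enqueue [0]
  #3 pop 2: in={0,3} → {0,1,2,3} (was {}); enqueue [1]
  #4 pop 3: in={} → {0,1,2,3,4} (was {2,4}); enqueue []
  #5 pop 4: in={0,1,2,3,4} → {1,2,3,4} (was {}); enqueue [2,3]
  #6 pop 0: in={0,1,2,3,4} → {0,3} (no change)
  #7 pop 1: in={0,1,2,3,4} → {0,1,2,3,4} (was {0,1,2,4}); enqueue [0]
  #8 pop 2: in={0,1,2,3,4} → {0,1,2,3,4} (was {0,1,2,3}); enqueue [1]
  #9 pop 3: in={1,2,3,4} → {0,1,2,3,4} (no change)
  #10 pop 0: in={0,1,2,3,4} → {0,3} (no change)
  #11 pop 1: in={0,1,2,3,4} → {0,1,2,3,4} (no change)

Fixpoint:
  val[0] = {0,3}
  val[1] = {0,1,2,3,4}
  val[2] = {0,1,2,3,4}
  val[3] = {0,1,2,3,4}
  val[4] = {1,2,3,4}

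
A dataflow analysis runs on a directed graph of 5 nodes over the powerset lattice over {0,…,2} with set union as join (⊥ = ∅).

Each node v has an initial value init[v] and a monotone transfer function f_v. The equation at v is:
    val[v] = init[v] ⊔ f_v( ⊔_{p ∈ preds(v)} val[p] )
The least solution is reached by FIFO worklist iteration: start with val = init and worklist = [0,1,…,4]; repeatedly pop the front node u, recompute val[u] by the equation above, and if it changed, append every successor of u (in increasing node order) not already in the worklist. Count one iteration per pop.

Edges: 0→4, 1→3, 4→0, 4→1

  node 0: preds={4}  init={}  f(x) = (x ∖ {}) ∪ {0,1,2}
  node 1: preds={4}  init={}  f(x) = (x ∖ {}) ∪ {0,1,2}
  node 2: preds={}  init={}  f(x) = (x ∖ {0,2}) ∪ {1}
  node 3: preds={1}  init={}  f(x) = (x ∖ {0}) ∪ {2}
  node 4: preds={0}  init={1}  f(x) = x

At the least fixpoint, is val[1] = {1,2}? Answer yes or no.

Worklist (7 pops):
  #1 pop 0: in={1} → {0,1,2} (was {}); enqueue []
  #2 pop 1: in={1} → {0,1,2} (was {}); enqueue []
  #3 pop 2: in={} → {1} (was {}); enqueue []
  #4 pop 3: in={0,1,2} → {1,2} (was {}); enqueue []
  #5 pop 4: in={0,1,2} → {0,1,2} (was {1}); enqueue [0,1]
  #6 pop 0: in={0,1,2} → {0,1,2} (no change)
  #7 pop 1: in={0,1,2} → {0,1,2} (no change)

Fixpoint:
  val[0] = {0,1,2}
  val[1] = {0,1,2}
  val[2] = {1}
  val[3] = {1,2}
  val[4] = {0,1,2}

no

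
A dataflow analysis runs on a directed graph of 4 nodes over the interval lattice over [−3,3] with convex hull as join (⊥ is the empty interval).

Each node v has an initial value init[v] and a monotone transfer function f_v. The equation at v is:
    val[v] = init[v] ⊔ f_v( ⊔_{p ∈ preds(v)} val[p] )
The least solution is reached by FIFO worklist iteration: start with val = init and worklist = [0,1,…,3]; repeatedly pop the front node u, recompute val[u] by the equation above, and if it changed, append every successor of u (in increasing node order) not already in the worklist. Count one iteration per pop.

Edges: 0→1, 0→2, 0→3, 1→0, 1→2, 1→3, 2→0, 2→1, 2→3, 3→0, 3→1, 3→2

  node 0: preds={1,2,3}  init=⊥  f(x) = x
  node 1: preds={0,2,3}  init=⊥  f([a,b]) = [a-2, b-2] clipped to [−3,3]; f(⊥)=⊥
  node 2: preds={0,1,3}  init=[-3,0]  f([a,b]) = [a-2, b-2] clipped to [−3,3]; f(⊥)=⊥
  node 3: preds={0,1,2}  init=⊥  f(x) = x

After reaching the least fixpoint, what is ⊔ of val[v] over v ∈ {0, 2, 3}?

Trace (7 dequeues):
  [1] u=0 | in [-3,0] | out [-3,0] | prev ⊥ | push {}
  [2] u=1 | in [-3,0] | out [-3,-2] | prev ⊥ | push {0}
  [3] u=2 | in [-3,0] | out [-3,0] | ==
  [4] u=3 | in [-3,0] | out [-3,0] | prev ⊥ | push {1,2}
  [5] u=0 | in [-3,0] | out [-3,0] | ==
  [6] u=1 | in [-3,0] | out [-3,-2] | ==
  [7] u=2 | in [-3,0] | out [-3,0] | ==

Converged values:
  [0] [-3,0]
  [1] [-3,-2]
  [2] [-3,0]
  [3] [-3,0]

[-3,0]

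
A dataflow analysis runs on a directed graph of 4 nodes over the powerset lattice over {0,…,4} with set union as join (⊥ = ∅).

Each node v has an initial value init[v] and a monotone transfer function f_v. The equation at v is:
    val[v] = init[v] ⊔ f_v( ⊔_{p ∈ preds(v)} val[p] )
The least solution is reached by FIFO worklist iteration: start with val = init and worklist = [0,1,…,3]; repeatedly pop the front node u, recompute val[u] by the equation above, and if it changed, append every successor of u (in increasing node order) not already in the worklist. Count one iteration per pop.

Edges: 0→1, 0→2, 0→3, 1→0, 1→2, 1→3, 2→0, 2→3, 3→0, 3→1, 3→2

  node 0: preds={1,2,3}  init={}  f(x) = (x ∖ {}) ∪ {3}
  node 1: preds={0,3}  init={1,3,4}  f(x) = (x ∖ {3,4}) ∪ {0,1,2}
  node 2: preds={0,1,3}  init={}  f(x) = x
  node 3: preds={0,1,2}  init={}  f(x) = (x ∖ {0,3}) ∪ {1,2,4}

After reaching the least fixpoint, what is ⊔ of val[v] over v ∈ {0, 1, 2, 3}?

Iteration log — 8 steps:
  step 1. node 0  ⊔preds={1,3,4}  new={1,3,4}  old={}  +wl: 
  step 2. node 1  ⊔preds={1,3,4}  new={0,1,2,3,4}  old={1,3,4}  +wl: 0
  step 3. node 2  ⊔preds={0,1,2,3,4}  new={0,1,2,3,4}  old={}  +wl: 
  step 4. node 3  ⊔preds={0,1,2,3,4}  new={1,2,4}  old={}  +wl: 1,2
  step 5. node 0  ⊔preds={0,1,2,3,4}  new={0,1,2,3,4}  old={1,3,4}  +wl: 3
  step 6. node 1  ⊔preds={0,1,2,3,4}  new={0,1,2,3,4}  stable
  step 7. node 2  ⊔preds={0,1,2,3,4}  new={0,1,2,3,4}  stable
  step 8. node 3  ⊔preds={0,1,2,3,4}  new={1,2,4}  stable

Least fixpoint reached:
  node 0: {0,1,2,3,4}
  node 1: {0,1,2,3,4}
  node 2: {0,1,2,3,4}
  node 3: {1,2,4}

{0,1,2,3,4}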